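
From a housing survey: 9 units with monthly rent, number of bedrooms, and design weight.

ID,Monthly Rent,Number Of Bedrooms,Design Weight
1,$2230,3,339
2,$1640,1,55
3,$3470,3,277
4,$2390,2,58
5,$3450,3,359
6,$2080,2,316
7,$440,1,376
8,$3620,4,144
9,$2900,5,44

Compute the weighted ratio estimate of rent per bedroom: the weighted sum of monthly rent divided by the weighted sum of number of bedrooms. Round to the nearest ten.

950

Σ wᵢ·y = 2230×339 + 1640×55 + 3470×277 + 2390×58 + 3450×359 + 2080×316 + 440×376 + 3620×144 + 2900×44
  = 4656130
Σ wᵢ·x = 3×339 + 1×55 + 3×277 + 2×58 + 3×359 + 2×316 + 1×376 + 4×144 + 5×44
  = 1017 + 55 + 831 + 116 + 1077 + 632 + 376 + 576 + 220 = 4900
Ratio = 4656130 / 4900 = 950.23061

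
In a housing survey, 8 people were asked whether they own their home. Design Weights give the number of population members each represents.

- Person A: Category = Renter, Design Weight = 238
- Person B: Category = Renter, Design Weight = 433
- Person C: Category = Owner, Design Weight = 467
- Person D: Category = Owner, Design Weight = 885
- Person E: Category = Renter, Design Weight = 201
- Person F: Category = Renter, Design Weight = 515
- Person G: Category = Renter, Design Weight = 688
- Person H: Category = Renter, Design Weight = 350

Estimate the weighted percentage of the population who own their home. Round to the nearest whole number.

36

Sum of weights for 'Owner' = 467 + 885 = 1352
Total weight = 238 + 433 + 467 + 885 + 201 + 515 + 688 + 350 = 3777
Weighted proportion = 1352 / 3777 = 0.35795605 → 35.795605%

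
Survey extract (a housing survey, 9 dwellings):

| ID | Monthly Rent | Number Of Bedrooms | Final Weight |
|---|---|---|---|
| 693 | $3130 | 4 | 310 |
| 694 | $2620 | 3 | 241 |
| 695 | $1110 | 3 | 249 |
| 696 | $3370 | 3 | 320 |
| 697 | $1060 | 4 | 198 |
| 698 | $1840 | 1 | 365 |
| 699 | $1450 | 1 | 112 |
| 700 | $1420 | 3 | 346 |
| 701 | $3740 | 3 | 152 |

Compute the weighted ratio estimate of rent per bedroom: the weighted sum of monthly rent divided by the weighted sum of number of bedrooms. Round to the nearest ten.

790

Σ wᵢ·y = 3130×310 + 2620×241 + 1110×249 + 3370×320 + 1060×198 + 1840×365 + 1450×112 + 1420×346 + 3740×152
  = 970300 + 631420 + 276390 + 1078400 + 209880 + 671600 + 162400 + 491320 + 568480 = 5060190
Σ wᵢ·x = 4×310 + 3×241 + 3×249 + 3×320 + 4×198 + 1×365 + 1×112 + 3×346 + 3×152
  = 1240 + 723 + 747 + 960 + 792 + 365 + 112 + 1038 + 456 = 6433
Ratio = 5060190 / 6433 = 786.59879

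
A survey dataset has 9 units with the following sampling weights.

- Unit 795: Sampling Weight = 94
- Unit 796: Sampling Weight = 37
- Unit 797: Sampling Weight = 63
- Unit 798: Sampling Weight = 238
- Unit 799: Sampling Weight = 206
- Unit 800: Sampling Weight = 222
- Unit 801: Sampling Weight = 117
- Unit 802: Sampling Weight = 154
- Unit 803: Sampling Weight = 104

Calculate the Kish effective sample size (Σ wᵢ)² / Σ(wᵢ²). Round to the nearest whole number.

7

Σ wᵢ = 94 + 37 + 63 + 238 + 206 + 222 + 117 + 154 + 104 = 1235
Σ wᵢ² = 8836 + 1369 + 3969 + 56644 + 42436 + 49284 + 13689 + 23716 + 10816 = 210759
n_eff = 1235² / 210759 = 1525225 / 210759 = 7.2368203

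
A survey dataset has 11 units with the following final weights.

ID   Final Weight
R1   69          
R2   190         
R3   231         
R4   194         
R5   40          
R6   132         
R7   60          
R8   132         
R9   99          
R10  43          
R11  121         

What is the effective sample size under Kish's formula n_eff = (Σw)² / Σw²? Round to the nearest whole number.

9

Σ wᵢ = 69 + 190 + 231 + 194 + 40 + 132 + 60 + 132 + 99 + 43 + 121 = 1311
Σ wᵢ² = 198197
n_eff = 1311² / 198197 = 1718721 / 198197 = 8.6717811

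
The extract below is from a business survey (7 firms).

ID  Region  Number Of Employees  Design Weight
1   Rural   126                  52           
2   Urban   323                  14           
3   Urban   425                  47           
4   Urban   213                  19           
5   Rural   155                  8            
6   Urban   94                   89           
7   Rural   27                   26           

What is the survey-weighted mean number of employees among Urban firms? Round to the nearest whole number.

218

Urban rows: 2, 3, 4, 6
Weighted sum = 323×14 + 425×47 + 213×19 + 94×89
  = 4522 + 19975 + 4047 + 8366 = 36910
Sum of weights = 14 + 47 + 19 + 89 = 169
Weighted mean = 36910 / 169 = 218.40237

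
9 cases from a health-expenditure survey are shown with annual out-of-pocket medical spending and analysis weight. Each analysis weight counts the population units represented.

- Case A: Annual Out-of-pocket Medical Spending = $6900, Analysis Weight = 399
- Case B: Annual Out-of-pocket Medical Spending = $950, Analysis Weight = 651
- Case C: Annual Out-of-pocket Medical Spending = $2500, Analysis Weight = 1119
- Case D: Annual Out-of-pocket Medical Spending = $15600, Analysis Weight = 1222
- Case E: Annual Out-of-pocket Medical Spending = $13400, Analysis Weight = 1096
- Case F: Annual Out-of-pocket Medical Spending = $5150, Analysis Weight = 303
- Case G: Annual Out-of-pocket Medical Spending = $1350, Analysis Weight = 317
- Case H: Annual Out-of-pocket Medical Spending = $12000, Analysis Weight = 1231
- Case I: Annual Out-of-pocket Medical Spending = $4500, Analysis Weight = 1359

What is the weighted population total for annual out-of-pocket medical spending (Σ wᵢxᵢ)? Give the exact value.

62794550

Weighted total = 62794550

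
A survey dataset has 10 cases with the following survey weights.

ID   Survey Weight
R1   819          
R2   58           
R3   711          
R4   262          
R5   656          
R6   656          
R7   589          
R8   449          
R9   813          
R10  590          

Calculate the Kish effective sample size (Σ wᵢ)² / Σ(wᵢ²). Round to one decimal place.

8.6

Σ wᵢ = 819 + 58 + 711 + 262 + 656 + 656 + 589 + 449 + 813 + 590 = 5603
Σ wᵢ² = 670761 + 3364 + 505521 + 68644 + 430336 + 430336 + 346921 + 201601 + 660969 + 348100 = 3666553
n_eff = 5603² / 3666553 = 31393609 / 3666553 = 8.5621588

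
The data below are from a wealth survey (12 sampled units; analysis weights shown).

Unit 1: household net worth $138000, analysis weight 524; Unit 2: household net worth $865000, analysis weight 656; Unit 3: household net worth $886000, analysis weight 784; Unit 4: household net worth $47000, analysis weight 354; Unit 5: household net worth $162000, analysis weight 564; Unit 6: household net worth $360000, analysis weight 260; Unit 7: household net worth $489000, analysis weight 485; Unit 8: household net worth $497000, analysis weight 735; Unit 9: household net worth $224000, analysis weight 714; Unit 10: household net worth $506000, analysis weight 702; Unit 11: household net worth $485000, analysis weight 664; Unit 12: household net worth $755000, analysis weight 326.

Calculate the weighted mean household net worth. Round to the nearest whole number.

476028

Weighted sum = 138000×524 + 865000×656 + 886000×784 + 47000×354 + 162000×564 + 360000×260 + 489000×485 + 497000×735 + 224000×714 + 506000×702 + 485000×664 + 755000×326
  = 3221760000
Sum of weights = 524 + 656 + 784 + 354 + 564 + 260 + 485 + 735 + 714 + 702 + 664 + 326 = 6768
Weighted mean = 3221760000 / 6768 = 476028.37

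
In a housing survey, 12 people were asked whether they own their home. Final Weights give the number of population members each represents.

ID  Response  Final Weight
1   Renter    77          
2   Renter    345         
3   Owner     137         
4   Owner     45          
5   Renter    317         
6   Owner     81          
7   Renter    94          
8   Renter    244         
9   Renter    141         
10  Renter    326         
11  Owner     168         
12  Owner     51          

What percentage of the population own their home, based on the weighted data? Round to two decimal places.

23.79

Sum of weights for 'Owner' = 137 + 45 + 81 + 168 + 51 = 482
Total weight = 77 + 345 + 137 + 45 + 317 + 81 + 94 + 244 + 141 + 326 + 168 + 51 = 2026
Weighted proportion = 482 / 2026 = 0.23790721 → 23.790721%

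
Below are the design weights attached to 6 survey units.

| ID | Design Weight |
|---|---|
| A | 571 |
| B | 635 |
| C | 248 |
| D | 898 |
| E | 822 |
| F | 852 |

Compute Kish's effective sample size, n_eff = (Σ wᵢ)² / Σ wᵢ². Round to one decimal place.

5.4

Σ wᵢ = 571 + 635 + 248 + 898 + 822 + 852 = 4026
Σ wᵢ² = 326041 + 403225 + 61504 + 806404 + 675684 + 725904 = 2998762
n_eff = 4026² / 2998762 = 16208676 / 2998762 = 5.4051225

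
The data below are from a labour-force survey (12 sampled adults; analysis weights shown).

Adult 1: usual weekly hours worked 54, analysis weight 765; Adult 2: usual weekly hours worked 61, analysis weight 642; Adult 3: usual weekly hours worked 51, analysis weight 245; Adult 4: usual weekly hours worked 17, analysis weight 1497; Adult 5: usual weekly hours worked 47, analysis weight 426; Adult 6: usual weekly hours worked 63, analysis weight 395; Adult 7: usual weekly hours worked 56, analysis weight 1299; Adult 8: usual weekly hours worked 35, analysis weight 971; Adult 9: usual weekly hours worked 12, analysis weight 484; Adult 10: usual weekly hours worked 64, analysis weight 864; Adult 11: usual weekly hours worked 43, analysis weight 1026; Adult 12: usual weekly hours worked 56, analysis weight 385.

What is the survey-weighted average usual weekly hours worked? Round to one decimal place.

Weighted sum = 396834
Sum of weights = 765 + 642 + 245 + 1497 + 426 + 395 + 1299 + 971 + 484 + 864 + 1026 + 385 = 8999
Weighted mean = 396834 / 8999 = 44.097566

44.1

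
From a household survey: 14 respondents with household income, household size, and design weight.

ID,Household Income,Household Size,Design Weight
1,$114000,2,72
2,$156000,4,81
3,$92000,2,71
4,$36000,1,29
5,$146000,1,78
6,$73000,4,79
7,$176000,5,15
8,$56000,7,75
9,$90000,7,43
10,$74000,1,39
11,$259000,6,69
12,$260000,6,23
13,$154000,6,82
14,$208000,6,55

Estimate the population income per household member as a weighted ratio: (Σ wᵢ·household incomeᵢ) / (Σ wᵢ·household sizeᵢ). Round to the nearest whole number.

31996

Σ wᵢ·y = 107090000
Σ wᵢ·x = 3347
Ratio = 107090000 / 3347 = 31995.817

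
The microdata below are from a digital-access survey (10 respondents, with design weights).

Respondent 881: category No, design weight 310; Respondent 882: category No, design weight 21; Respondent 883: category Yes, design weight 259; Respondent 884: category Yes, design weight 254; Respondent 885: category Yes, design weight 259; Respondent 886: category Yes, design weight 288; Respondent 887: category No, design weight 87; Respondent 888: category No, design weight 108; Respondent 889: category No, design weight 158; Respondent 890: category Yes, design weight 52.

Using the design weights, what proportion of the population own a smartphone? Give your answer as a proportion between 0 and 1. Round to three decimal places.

0.619

Sum of weights for 'Yes' = 259 + 254 + 259 + 288 + 52 = 1112
Total weight = 310 + 21 + 259 + 254 + 259 + 288 + 87 + 108 + 158 + 52 = 1796
Weighted proportion = 1112 / 1796 = 0.61915367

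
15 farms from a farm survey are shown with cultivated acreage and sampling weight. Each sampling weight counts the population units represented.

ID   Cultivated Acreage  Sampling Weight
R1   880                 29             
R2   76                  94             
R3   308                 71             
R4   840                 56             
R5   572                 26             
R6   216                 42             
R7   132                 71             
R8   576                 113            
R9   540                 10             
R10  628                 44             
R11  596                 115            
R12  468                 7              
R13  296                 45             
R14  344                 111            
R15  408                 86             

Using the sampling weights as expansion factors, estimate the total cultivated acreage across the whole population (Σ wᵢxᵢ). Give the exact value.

Weighted total = 391416

391416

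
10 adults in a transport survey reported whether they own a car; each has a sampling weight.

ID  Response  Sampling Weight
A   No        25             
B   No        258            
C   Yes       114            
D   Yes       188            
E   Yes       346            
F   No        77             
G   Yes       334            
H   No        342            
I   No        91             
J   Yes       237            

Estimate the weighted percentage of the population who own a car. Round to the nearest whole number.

Sum of weights for 'Yes' = 114 + 188 + 346 + 334 + 237 = 1219
Total weight = 2012
Weighted proportion = 1219 / 2012 = 0.60586481 → 60.586481%

61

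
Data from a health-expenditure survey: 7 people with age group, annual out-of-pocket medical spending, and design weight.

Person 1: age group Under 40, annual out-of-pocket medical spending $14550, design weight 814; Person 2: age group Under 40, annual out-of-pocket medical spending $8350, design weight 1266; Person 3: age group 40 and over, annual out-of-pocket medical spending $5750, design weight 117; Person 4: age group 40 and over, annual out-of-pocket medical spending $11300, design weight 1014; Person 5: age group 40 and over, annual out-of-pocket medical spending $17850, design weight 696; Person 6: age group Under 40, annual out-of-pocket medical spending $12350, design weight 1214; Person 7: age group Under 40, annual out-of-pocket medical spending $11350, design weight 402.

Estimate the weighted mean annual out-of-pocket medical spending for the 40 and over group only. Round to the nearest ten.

13440

40 and over rows: 3, 4, 5
Weighted sum = 5750×117 + 11300×1014 + 17850×696
  = 672750 + 11458200 + 12423600 = 24554550
Sum of weights = 117 + 1014 + 696 = 1827
Weighted mean = 24554550 / 1827 = 13439.819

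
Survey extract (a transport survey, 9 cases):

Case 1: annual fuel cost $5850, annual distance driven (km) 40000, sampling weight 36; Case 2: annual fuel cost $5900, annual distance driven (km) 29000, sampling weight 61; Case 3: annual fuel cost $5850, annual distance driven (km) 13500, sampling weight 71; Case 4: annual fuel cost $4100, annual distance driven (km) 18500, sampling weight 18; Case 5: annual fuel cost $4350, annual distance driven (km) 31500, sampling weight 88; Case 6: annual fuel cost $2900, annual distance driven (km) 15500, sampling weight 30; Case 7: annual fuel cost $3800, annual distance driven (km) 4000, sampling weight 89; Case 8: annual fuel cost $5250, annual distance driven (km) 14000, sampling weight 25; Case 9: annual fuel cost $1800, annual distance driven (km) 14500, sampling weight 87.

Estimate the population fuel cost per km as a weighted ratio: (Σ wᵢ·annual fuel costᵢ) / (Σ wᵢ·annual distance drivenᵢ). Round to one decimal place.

Σ wᵢ·y = 5850×36 + 5900×61 + 5850×71 + 4100×18 + 4350×88 + 2900×30 + 3800×89 + 5250×25 + 1800×87
  = 210600 + 359900 + 415350 + 73800 + 382800 + 87000 + 338200 + 131250 + 156600 = 2155500
Σ wᵢ·x = 40000×36 + 29000×61 + 13500×71 + 18500×18 + 31500×88 + 15500×30 + 4000×89 + 14000×25 + 14500×87
  = 9705000
Ratio = 2155500 / 9705000 = 0.22210201

0.2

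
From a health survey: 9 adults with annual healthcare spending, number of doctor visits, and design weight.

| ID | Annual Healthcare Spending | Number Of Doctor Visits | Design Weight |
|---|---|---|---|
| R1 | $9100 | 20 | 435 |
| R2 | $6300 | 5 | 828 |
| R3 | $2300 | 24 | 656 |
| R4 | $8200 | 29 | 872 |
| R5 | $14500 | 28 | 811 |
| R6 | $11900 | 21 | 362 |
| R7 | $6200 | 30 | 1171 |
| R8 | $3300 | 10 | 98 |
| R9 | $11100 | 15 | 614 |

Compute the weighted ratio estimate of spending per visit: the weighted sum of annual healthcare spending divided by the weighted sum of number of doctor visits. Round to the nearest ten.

370

Σ wᵢ·y = 9100×435 + 6300×828 + 2300×656 + 8200×872 + 14500×811 + 11900×362 + 6200×1171 + 3300×98 + 11100×614
  = 48300400
Σ wᵢ·x = 20×435 + 5×828 + 24×656 + 29×872 + 28×811 + 21×362 + 30×1171 + 10×98 + 15×614
  = 8700 + 4140 + 15744 + 25288 + 22708 + 7602 + 35130 + 980 + 9210 = 129502
Ratio = 48300400 / 129502 = 372.9703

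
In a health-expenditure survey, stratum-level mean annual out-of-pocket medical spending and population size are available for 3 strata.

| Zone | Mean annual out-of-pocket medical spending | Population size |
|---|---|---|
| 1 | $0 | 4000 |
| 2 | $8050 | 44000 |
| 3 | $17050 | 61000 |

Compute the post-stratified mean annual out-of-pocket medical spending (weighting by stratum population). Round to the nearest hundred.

Σ Nₕ·x̄ₕ = 1394250000
Σ Nₕ = 4000 + 44000 + 61000 = 109000
Overall mean = 1394250000 / 109000 = 12791.284

12800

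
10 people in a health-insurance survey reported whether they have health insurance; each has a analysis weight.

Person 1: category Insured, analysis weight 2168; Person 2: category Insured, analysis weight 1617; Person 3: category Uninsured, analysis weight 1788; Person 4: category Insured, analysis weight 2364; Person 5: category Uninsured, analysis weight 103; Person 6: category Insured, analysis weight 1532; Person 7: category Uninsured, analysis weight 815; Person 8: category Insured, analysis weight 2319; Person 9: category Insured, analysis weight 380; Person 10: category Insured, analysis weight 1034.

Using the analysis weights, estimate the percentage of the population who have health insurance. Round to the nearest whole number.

Sum of weights for 'Insured' = 2168 + 1617 + 2364 + 1532 + 2319 + 380 + 1034 = 11414
Total weight = 2168 + 1617 + 1788 + 2364 + 103 + 1532 + 815 + 2319 + 380 + 1034 = 14120
Weighted proportion = 11414 / 14120 = 0.80835694 → 80.835694%

81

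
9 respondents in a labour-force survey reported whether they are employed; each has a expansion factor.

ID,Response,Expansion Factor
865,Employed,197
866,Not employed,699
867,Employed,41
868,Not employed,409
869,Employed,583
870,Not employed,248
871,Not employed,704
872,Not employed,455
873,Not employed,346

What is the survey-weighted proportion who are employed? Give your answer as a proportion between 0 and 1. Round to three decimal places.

Sum of weights for 'Employed' = 197 + 41 + 583 = 821
Total weight = 197 + 699 + 41 + 409 + 583 + 248 + 704 + 455 + 346 = 3682
Weighted proportion = 821 / 3682 = 0.22297664

0.223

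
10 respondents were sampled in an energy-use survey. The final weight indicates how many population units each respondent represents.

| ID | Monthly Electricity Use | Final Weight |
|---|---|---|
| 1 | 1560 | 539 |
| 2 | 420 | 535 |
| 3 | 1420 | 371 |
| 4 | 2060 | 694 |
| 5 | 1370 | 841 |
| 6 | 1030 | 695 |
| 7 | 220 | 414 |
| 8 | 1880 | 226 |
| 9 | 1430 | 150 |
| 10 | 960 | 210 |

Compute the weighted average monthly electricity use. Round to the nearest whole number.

1245

Weighted sum = 1560×539 + 420×535 + 1420×371 + 2060×694 + 1370×841 + 1030×695 + 220×414 + 1880×226 + 1430×150 + 960×210
  = 840840 + 224700 + 526820 + 1429640 + 1152170 + 715850 + 91080 + 424880 + 214500 + 201600 = 5822080
Sum of weights = 4675
Weighted mean = 5822080 / 4675 = 1245.3647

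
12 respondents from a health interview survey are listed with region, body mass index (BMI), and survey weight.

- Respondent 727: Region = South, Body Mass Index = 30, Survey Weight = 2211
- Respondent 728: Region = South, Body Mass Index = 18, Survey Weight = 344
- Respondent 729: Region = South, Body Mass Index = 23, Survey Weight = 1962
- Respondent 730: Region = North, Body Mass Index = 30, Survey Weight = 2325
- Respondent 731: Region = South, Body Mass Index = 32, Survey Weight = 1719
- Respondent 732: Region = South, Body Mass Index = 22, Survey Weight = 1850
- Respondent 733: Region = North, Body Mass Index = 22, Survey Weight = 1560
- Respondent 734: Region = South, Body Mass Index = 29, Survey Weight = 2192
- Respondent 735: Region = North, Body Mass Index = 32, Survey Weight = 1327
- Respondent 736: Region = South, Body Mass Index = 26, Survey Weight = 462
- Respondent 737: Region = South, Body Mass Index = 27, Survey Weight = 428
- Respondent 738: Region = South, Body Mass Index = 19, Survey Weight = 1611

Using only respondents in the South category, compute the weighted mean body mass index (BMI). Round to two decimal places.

25.91

South rows: 727, 728, 729, 731, 732, 734, 736, 737, 738
Weighted sum = 30×2211 + 18×344 + 23×1962 + 32×1719 + 22×1850 + 29×2192 + 26×462 + 27×428 + 19×1611
  = 66330 + 6192 + 45126 + 55008 + 40700 + 63568 + 12012 + 11556 + 30609 = 331101
Sum of weights = 2211 + 344 + 1962 + 1719 + 1850 + 2192 + 462 + 428 + 1611 = 12779
Weighted mean = 331101 / 12779 = 25.909774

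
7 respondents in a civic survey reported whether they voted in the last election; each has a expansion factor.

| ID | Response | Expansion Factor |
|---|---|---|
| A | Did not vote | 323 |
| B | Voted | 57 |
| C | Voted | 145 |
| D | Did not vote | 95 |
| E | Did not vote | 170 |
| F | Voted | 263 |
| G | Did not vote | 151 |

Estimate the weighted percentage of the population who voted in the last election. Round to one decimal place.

38.6

Sum of weights for 'Voted' = 57 + 145 + 263 = 465
Total weight = 323 + 57 + 145 + 95 + 170 + 263 + 151 = 1204
Weighted proportion = 465 / 1204 = 0.38621262 → 38.621262%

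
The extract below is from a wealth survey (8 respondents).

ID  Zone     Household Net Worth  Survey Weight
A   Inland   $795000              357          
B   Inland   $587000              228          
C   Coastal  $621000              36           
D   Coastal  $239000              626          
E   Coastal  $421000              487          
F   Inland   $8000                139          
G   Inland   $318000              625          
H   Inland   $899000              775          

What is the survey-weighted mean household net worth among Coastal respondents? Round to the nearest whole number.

328109

Coastal rows: C, D, E
Weighted sum = 621000×36 + 239000×626 + 421000×487
  = 22356000 + 149614000 + 205027000 = 376997000
Sum of weights = 36 + 626 + 487 = 1149
Weighted mean = 376997000 / 1149 = 328108.79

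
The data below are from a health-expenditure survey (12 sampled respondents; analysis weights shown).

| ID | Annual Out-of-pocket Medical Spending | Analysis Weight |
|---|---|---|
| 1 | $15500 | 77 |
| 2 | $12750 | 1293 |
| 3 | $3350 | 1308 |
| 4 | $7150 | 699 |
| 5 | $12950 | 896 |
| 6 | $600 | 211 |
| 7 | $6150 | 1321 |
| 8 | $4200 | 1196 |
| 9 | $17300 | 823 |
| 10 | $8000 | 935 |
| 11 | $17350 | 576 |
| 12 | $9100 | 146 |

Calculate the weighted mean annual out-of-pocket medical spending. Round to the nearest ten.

Weighted sum = 15500×77 + 12750×1293 + 3350×1308 + 7150×699 + 12950×896 + 600×211 + 6150×1321 + 4200×1196 + 17300×823 + 8000×935 + 17350×576 + 9100×146
  = 1193500 + 16485750 + 4381800 + 4997850 + 11603200 + 126600 + 8124150 + 5023200 + 14237900 + 7480000 + 9993600 + 1328600 = 84976150
Sum of weights = 9481
Weighted mean = 84976150 / 9481 = 8962.7835

8960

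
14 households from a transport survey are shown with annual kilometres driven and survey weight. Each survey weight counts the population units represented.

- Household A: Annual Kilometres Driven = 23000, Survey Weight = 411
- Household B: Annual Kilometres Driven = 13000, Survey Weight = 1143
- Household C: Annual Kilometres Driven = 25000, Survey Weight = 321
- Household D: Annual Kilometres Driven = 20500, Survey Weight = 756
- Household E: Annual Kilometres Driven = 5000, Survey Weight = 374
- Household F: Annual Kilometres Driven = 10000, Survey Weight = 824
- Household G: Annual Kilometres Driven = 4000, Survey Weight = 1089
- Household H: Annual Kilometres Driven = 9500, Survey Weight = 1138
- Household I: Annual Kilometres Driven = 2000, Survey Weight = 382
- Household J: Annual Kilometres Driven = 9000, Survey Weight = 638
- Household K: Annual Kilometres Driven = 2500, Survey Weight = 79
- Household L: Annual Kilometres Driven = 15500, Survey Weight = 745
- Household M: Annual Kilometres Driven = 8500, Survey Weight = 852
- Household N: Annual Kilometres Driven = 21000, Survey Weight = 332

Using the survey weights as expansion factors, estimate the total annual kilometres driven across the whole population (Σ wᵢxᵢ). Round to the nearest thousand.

Weighted total = 105577000

105577000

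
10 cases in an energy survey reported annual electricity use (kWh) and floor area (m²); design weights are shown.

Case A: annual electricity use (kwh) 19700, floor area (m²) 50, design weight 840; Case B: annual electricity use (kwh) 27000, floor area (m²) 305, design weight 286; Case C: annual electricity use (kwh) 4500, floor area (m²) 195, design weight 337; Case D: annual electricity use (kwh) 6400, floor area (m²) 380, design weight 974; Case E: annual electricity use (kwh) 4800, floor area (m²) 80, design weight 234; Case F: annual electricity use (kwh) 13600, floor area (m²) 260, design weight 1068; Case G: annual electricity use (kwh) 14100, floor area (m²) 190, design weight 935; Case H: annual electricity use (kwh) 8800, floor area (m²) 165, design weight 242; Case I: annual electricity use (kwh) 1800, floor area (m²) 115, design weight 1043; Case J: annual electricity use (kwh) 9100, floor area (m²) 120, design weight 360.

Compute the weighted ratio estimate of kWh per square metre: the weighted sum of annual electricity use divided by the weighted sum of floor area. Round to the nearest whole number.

55

Σ wᵢ·y = 19700×840 + 27000×286 + 4500×337 + 6400×974 + 4800×234 + 13600×1068 + 14100×935 + 8800×242 + 1800×1043 + 9100×360
  = 68134600
Σ wᵢ·x = 50×840 + 305×286 + 195×337 + 380×974 + 80×234 + 260×1068 + 190×935 + 165×242 + 115×1043 + 120×360
  = 42000 + 87230 + 65715 + 370120 + 18720 + 277680 + 177650 + 39930 + 119945 + 43200 = 1242190
Ratio = 68134600 / 1242190 = 54.850385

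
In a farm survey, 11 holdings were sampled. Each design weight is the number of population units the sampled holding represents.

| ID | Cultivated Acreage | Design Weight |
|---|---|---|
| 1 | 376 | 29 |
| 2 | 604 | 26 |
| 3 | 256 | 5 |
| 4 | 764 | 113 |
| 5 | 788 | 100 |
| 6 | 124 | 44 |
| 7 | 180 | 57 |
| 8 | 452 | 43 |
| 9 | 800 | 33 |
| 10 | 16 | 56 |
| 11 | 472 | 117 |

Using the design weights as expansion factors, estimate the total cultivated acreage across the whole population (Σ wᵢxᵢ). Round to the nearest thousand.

Weighted total = 376×29 + 604×26 + 256×5 + 764×113 + 788×100 + 124×44 + 180×57 + 452×43 + 800×33 + 16×56 + 472×117
  = 10904 + 15704 + 1280 + 86332 + 78800 + 5456 + 10260 + 19436 + 26400 + 896 + 55224 = 310692

311000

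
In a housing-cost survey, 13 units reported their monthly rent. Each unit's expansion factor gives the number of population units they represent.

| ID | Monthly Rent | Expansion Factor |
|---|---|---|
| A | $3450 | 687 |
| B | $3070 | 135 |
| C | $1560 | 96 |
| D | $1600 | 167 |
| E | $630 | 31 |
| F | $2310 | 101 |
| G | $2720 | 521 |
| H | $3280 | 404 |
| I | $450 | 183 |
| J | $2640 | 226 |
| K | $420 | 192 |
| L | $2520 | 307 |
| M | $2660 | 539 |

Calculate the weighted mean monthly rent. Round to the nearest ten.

Weighted sum = 9163650
Sum of weights = 3589
Weighted mean = 9163650 / 3589 = 2553.26

2550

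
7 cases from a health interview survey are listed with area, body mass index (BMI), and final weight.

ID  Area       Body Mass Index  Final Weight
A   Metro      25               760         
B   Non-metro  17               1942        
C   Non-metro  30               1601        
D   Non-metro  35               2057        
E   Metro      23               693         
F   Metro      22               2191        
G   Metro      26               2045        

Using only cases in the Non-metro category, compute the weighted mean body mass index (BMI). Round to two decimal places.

27.33

Non-metro rows: B, C, D
Weighted sum = 17×1942 + 30×1601 + 35×2057
  = 153039
Sum of weights = 1942 + 1601 + 2057 = 5600
Weighted mean = 153039 / 5600 = 27.328393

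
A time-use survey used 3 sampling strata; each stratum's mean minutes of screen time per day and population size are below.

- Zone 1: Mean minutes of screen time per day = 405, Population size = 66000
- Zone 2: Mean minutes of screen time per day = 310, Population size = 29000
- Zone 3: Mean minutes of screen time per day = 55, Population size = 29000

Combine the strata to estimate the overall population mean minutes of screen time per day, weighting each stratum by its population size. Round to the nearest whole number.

301

Σ Nₕ·x̄ₕ = 405×66000 + 310×29000 + 55×29000
  = 37315000
Σ Nₕ = 66000 + 29000 + 29000 = 124000
Overall mean = 37315000 / 124000 = 300.92742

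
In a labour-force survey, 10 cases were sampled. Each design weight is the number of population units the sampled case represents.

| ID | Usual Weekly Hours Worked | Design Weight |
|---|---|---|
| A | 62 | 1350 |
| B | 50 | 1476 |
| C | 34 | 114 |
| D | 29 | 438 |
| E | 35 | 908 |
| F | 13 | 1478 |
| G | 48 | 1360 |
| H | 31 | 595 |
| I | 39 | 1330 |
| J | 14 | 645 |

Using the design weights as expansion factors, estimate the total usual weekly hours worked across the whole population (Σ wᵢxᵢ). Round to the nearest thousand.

Weighted total = 62×1350 + 50×1476 + 34×114 + 29×438 + 35×908 + 13×1478 + 48×1360 + 31×595 + 39×1330 + 14×645
  = 369697

370000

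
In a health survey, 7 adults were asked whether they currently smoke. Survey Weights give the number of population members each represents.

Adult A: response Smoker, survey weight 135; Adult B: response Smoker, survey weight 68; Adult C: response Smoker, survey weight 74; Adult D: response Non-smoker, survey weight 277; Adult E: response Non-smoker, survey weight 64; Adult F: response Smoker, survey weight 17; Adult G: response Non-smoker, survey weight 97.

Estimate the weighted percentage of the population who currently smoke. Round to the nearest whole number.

Sum of weights for 'Smoker' = 135 + 68 + 74 + 17 = 294
Total weight = 135 + 68 + 74 + 277 + 64 + 17 + 97 = 732
Weighted proportion = 294 / 732 = 0.40163934 → 40.163934%

40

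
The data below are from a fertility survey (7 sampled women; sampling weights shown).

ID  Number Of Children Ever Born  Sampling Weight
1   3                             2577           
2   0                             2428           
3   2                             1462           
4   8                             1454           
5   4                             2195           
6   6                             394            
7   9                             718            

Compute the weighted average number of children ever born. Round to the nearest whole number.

Weighted sum = 3×2577 + 0×2428 + 2×1462 + 8×1454 + 4×2195 + 6×394 + 9×718
  = 7731 + 0 + 2924 + 11632 + 8780 + 2364 + 6462 = 39893
Sum of weights = 11228
Weighted mean = 39893 / 11228 = 3.5529925

4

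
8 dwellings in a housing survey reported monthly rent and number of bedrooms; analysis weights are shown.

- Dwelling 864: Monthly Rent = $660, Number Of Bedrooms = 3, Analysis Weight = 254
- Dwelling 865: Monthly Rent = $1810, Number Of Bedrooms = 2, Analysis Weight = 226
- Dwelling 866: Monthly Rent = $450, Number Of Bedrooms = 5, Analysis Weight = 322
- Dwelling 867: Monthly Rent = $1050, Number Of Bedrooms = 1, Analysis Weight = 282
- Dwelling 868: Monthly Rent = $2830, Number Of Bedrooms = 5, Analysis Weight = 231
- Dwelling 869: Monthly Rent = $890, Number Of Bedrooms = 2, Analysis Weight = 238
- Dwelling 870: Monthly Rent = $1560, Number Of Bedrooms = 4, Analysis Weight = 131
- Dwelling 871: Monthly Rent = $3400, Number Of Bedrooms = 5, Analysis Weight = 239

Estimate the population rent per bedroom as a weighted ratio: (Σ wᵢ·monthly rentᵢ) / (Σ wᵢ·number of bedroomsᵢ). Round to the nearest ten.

450

Σ wᵢ·y = 660×254 + 1810×226 + 450×322 + 1050×282 + 2830×231 + 890×238 + 1560×131 + 3400×239
  = 2900210
Σ wᵢ·x = 3×254 + 2×226 + 5×322 + 1×282 + 5×231 + 2×238 + 4×131 + 5×239
  = 762 + 452 + 1610 + 282 + 1155 + 476 + 524 + 1195 = 6456
Ratio = 2900210 / 6456 = 449.22708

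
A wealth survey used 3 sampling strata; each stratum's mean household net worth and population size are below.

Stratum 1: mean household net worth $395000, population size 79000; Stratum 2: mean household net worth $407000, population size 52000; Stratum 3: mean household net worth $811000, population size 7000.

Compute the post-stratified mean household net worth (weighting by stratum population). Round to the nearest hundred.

420600

Σ Nₕ·x̄ₕ = 58046000000
Σ Nₕ = 138000
Overall mean = 58046000000 / 138000 = 420623.19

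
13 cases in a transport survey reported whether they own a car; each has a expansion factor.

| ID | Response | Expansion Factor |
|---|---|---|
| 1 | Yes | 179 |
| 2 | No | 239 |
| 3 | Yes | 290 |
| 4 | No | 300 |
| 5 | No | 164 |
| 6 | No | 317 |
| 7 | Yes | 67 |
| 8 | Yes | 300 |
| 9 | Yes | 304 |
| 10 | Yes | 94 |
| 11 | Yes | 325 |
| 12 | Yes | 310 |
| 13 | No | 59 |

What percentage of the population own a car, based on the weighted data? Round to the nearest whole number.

Sum of weights for 'Yes' = 179 + 290 + 67 + 300 + 304 + 94 + 325 + 310 = 1869
Total weight = 2948
Weighted proportion = 1869 / 2948 = 0.63398915 → 63.398915%

63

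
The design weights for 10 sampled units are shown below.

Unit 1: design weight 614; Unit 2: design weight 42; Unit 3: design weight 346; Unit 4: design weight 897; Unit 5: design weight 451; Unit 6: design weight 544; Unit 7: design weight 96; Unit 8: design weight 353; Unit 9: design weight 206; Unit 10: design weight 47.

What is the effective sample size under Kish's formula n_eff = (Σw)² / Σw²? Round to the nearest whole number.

7

Σ wᵢ = 3596
Σ wᵢ² = 376996 + 1764 + 119716 + 804609 + 203401 + 295936 + 9216 + 124609 + 42436 + 2209 = 1980892
n_eff = 3596² / 1980892 = 12931216 / 1980892 = 6.5279763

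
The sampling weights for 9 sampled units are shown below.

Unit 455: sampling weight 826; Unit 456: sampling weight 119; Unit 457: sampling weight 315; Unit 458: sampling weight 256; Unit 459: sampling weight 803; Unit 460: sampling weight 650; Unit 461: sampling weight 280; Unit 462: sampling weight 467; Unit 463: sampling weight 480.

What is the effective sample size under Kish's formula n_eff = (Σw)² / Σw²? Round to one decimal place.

Σ wᵢ = 826 + 119 + 315 + 256 + 803 + 650 + 280 + 467 + 480 = 4196
Σ wᵢ² = 682276 + 14161 + 99225 + 65536 + 644809 + 422500 + 78400 + 218089 + 230400 = 2455396
n_eff = 4196² / 2455396 = 17606416 / 2455396 = 7.1704996

7.2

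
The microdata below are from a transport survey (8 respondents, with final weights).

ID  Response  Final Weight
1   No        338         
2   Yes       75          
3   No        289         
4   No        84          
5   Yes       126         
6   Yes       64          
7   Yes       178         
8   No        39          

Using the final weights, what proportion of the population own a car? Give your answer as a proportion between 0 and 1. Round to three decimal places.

0.371

Sum of weights for 'Yes' = 75 + 126 + 64 + 178 = 443
Total weight = 338 + 75 + 289 + 84 + 126 + 64 + 178 + 39 = 1193
Weighted proportion = 443 / 1193 = 0.37133277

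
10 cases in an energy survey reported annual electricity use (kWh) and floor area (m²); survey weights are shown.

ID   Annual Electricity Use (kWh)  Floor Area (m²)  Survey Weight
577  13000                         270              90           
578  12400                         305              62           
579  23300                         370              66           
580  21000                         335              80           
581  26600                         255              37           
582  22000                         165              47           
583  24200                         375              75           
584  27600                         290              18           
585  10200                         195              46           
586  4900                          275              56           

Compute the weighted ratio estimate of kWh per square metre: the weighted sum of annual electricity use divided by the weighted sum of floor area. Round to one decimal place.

Σ wᵢ·y = 10230200
Σ wᵢ·x = 270×90 + 305×62 + 370×66 + 335×80 + 255×37 + 165×47 + 375×75 + 290×18 + 195×46 + 275×56
  = 24300 + 18910 + 24420 + 26800 + 9435 + 7755 + 28125 + 5220 + 8970 + 15400 = 169335
Ratio = 10230200 / 169335 = 60.413972

60.4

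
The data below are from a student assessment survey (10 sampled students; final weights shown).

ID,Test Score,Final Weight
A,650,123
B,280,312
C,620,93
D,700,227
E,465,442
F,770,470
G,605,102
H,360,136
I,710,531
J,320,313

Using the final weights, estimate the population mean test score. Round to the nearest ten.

560

Weighted sum = 650×123 + 280×312 + 620×93 + 700×227 + 465×442 + 770×470 + 605×102 + 360×136 + 710×531 + 320×313
  = 1539140
Sum of weights = 123 + 312 + 93 + 227 + 442 + 470 + 102 + 136 + 531 + 313 = 2749
Weighted mean = 1539140 / 2749 = 559.89087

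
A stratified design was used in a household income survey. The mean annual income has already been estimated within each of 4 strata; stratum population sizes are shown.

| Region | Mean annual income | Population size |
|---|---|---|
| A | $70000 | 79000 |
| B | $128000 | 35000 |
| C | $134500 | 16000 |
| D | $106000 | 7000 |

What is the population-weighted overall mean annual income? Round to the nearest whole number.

Σ Nₕ·x̄ₕ = 70000×79000 + 128000×35000 + 134500×16000 + 106000×7000
  = 5530000000 + 4480000000 + 2152000000 + 742000000 = 12904000000
Σ Nₕ = 79000 + 35000 + 16000 + 7000 = 137000
Overall mean = 12904000000 / 137000 = 94189.781

94190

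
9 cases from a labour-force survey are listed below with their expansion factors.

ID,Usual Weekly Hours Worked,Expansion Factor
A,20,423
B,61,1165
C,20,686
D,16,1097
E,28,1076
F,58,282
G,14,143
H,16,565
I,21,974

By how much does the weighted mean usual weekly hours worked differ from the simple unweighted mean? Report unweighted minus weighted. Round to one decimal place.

Unweighted sum = 20 + 61 + 20 + 16 + 28 + 58 + 14 + 16 + 21 = 254
Unweighted mean = 254 / 9 = 28.222222
Weighted sum = 20×423 + 61×1165 + 20×686 + 16×1097 + 28×1076 + 58×282 + 14×143 + 16×565 + 21×974
  = 8460 + 71065 + 13720 + 17552 + 30128 + 16356 + 2002 + 9040 + 20454 = 188777
Sum of weights = 423 + 1165 + 686 + 1097 + 1076 + 282 + 143 + 565 + 974 = 6411
Weighted mean = 188777 / 6411 = 29.445796
Difference (unweighted minus weighted) = -1.2235741

-1.2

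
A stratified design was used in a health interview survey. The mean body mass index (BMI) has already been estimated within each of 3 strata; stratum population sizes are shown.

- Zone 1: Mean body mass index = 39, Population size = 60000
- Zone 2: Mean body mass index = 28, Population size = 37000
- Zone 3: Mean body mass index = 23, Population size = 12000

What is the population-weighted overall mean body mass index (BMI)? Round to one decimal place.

33.5

Σ Nₕ·x̄ₕ = 39×60000 + 28×37000 + 23×12000
  = 2340000 + 1036000 + 276000 = 3652000
Σ Nₕ = 60000 + 37000 + 12000 = 109000
Overall mean = 3652000 / 109000 = 33.504587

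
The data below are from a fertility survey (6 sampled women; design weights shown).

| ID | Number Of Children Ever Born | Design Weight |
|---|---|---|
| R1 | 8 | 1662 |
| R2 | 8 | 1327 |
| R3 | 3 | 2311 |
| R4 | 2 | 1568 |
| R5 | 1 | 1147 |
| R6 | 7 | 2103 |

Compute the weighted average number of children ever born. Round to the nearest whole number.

5

Weighted sum = 8×1662 + 8×1327 + 3×2311 + 2×1568 + 1×1147 + 7×2103
  = 13296 + 10616 + 6933 + 3136 + 1147 + 14721 = 49849
Sum of weights = 1662 + 1327 + 2311 + 1568 + 1147 + 2103 = 10118
Weighted mean = 49849 / 10118 = 4.9267642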